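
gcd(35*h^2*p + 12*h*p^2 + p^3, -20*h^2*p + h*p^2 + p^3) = 5*h*p + p^2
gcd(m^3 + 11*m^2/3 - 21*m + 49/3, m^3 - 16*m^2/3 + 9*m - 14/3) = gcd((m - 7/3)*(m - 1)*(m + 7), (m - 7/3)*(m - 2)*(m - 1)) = m^2 - 10*m/3 + 7/3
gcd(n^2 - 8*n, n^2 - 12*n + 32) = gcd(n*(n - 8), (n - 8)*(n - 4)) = n - 8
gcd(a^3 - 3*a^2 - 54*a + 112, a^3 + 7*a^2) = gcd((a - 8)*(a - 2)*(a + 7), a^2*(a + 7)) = a + 7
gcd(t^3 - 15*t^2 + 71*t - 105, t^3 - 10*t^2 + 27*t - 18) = t - 3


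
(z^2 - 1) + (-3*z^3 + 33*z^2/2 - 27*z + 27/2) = -3*z^3 + 35*z^2/2 - 27*z + 25/2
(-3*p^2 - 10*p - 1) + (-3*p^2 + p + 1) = -6*p^2 - 9*p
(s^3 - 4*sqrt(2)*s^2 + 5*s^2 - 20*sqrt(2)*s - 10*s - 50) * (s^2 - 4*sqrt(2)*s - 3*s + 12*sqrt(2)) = s^5 - 8*sqrt(2)*s^4 + 2*s^4 - 16*sqrt(2)*s^3 + 7*s^3 + 44*s^2 + 160*sqrt(2)*s^2 - 330*s + 80*sqrt(2)*s - 600*sqrt(2)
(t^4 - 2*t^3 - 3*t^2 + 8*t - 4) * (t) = t^5 - 2*t^4 - 3*t^3 + 8*t^2 - 4*t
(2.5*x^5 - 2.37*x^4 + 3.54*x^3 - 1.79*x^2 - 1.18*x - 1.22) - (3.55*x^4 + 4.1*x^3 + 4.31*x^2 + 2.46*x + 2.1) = 2.5*x^5 - 5.92*x^4 - 0.56*x^3 - 6.1*x^2 - 3.64*x - 3.32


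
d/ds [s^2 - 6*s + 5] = 2*s - 6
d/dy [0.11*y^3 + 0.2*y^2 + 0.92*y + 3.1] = 0.33*y^2 + 0.4*y + 0.92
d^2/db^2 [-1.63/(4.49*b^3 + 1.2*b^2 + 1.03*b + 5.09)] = ((43.9122*b + 3.912)*(4.49*b^3 + 1.2*b^2 + 1.03*b + 5.09) - 1.63*(13.47*b^2 + 2.4*b + 1.03)*(26.94*b^2 + 4.8*b + 2.06))/(4.49*b^3 + 1.2*b^2 + 1.03*b + 5.09)^3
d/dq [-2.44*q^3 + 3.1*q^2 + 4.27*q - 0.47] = -7.32*q^2 + 6.2*q + 4.27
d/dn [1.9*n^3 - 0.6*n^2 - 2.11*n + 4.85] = 5.7*n^2 - 1.2*n - 2.11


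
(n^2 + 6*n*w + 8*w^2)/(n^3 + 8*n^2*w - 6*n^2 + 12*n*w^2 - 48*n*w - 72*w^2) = (n + 4*w)/(n^2 + 6*n*w - 6*n - 36*w)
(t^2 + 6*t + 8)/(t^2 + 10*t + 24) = (t + 2)/(t + 6)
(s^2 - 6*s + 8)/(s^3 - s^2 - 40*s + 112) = (s - 2)/(s^2 + 3*s - 28)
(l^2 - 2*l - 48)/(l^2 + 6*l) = (l - 8)/l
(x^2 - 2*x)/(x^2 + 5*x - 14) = x/(x + 7)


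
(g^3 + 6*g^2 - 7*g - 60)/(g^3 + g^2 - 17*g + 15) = (g + 4)/(g - 1)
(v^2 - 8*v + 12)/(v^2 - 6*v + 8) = (v - 6)/(v - 4)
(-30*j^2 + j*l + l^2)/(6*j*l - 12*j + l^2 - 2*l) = (-5*j + l)/(l - 2)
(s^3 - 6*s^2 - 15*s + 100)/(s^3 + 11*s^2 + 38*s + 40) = (s^2 - 10*s + 25)/(s^2 + 7*s + 10)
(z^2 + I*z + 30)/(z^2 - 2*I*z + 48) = (z - 5*I)/(z - 8*I)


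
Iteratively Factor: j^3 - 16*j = (j)*(j^2 - 16) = j*(j + 4)*(j - 4)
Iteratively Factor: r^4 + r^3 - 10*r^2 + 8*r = (r)*(r^3 + r^2 - 10*r + 8) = r*(r - 1)*(r^2 + 2*r - 8) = r*(r - 2)*(r - 1)*(r + 4)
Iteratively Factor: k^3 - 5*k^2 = (k)*(k^2 - 5*k) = k^2*(k - 5)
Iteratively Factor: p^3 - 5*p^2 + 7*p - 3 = (p - 3)*(p^2 - 2*p + 1) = (p - 3)*(p - 1)*(p - 1)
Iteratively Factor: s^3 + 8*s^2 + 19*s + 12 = (s + 1)*(s^2 + 7*s + 12) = (s + 1)*(s + 3)*(s + 4)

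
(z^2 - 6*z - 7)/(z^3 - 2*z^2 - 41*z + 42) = (z + 1)/(z^2 + 5*z - 6)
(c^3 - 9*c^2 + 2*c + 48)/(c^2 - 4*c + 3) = (c^2 - 6*c - 16)/(c - 1)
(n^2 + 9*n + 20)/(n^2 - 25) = (n + 4)/(n - 5)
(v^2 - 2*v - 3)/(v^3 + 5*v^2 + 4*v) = (v - 3)/(v*(v + 4))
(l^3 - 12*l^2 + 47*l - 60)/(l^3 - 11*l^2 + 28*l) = (l^2 - 8*l + 15)/(l*(l - 7))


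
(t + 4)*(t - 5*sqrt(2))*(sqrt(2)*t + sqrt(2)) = sqrt(2)*t^3 - 10*t^2 + 5*sqrt(2)*t^2 - 50*t + 4*sqrt(2)*t - 40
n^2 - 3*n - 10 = (n - 5)*(n + 2)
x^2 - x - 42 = (x - 7)*(x + 6)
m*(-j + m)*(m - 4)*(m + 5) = -j*m^3 - j*m^2 + 20*j*m + m^4 + m^3 - 20*m^2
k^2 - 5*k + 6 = (k - 3)*(k - 2)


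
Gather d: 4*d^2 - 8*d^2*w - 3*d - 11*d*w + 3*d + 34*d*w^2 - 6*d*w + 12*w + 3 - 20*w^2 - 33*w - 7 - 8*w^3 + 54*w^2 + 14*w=d^2*(4 - 8*w) + d*(34*w^2 - 17*w) - 8*w^3 + 34*w^2 - 7*w - 4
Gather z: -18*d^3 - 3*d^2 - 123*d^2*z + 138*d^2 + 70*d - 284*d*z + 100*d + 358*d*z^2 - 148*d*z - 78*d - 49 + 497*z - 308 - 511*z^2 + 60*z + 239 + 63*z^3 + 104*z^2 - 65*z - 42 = -18*d^3 + 135*d^2 + 92*d + 63*z^3 + z^2*(358*d - 407) + z*(-123*d^2 - 432*d + 492) - 160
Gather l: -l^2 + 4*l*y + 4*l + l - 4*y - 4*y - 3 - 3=-l^2 + l*(4*y + 5) - 8*y - 6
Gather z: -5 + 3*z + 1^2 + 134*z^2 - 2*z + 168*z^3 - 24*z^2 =168*z^3 + 110*z^2 + z - 4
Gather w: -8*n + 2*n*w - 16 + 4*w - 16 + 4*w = -8*n + w*(2*n + 8) - 32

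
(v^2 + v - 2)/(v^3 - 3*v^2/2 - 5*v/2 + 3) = 2*(v + 2)/(2*v^2 - v - 6)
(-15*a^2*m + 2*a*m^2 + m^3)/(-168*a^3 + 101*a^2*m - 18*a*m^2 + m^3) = m*(5*a + m)/(56*a^2 - 15*a*m + m^2)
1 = 1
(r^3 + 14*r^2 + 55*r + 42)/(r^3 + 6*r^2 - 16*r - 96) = (r^2 + 8*r + 7)/(r^2 - 16)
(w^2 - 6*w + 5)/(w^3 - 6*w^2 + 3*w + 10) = (w - 1)/(w^2 - w - 2)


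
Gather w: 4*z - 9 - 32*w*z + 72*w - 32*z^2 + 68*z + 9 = w*(72 - 32*z) - 32*z^2 + 72*z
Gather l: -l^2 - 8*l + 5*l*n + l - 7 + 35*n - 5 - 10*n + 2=-l^2 + l*(5*n - 7) + 25*n - 10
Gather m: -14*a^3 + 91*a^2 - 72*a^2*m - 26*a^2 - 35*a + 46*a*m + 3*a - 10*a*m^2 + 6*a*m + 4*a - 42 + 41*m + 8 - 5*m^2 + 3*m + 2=-14*a^3 + 65*a^2 - 28*a + m^2*(-10*a - 5) + m*(-72*a^2 + 52*a + 44) - 32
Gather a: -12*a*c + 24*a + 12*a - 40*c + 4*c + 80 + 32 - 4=a*(36 - 12*c) - 36*c + 108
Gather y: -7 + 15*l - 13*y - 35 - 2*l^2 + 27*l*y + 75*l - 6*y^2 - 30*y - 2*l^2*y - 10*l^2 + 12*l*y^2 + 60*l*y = -12*l^2 + 90*l + y^2*(12*l - 6) + y*(-2*l^2 + 87*l - 43) - 42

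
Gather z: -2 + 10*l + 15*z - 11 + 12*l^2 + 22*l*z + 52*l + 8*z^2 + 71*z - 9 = 12*l^2 + 62*l + 8*z^2 + z*(22*l + 86) - 22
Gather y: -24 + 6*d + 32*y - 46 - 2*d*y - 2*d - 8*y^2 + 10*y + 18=4*d - 8*y^2 + y*(42 - 2*d) - 52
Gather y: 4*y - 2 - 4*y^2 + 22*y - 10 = -4*y^2 + 26*y - 12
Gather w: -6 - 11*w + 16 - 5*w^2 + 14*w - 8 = -5*w^2 + 3*w + 2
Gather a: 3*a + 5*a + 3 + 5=8*a + 8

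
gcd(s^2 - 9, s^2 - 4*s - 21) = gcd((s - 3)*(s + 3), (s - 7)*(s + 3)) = s + 3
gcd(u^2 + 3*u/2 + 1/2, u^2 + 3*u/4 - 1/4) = u + 1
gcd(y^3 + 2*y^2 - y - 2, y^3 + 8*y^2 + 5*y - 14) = y^2 + y - 2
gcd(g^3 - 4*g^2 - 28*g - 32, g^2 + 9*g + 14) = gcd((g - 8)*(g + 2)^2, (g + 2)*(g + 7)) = g + 2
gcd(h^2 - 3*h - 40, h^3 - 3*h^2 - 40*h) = h^2 - 3*h - 40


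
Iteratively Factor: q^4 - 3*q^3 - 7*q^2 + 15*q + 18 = (q + 1)*(q^3 - 4*q^2 - 3*q + 18) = (q - 3)*(q + 1)*(q^2 - q - 6) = (q - 3)^2*(q + 1)*(q + 2)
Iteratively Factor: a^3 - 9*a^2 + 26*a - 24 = (a - 2)*(a^2 - 7*a + 12) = (a - 4)*(a - 2)*(a - 3)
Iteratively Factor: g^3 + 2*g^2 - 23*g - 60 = (g - 5)*(g^2 + 7*g + 12) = (g - 5)*(g + 3)*(g + 4)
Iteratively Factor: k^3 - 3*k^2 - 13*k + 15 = (k + 3)*(k^2 - 6*k + 5) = (k - 5)*(k + 3)*(k - 1)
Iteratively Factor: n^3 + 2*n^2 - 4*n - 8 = (n + 2)*(n^2 - 4) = (n - 2)*(n + 2)*(n + 2)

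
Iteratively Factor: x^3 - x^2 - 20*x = (x - 5)*(x^2 + 4*x) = x*(x - 5)*(x + 4)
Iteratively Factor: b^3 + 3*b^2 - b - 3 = (b + 3)*(b^2 - 1) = (b - 1)*(b + 3)*(b + 1)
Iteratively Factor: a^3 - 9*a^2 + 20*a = (a - 5)*(a^2 - 4*a) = (a - 5)*(a - 4)*(a)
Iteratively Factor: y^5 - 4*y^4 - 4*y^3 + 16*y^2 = (y)*(y^4 - 4*y^3 - 4*y^2 + 16*y) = y*(y - 2)*(y^3 - 2*y^2 - 8*y) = y*(y - 2)*(y + 2)*(y^2 - 4*y) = y^2*(y - 2)*(y + 2)*(y - 4)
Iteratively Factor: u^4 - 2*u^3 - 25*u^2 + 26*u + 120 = (u - 5)*(u^3 + 3*u^2 - 10*u - 24) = (u - 5)*(u + 2)*(u^2 + u - 12) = (u - 5)*(u + 2)*(u + 4)*(u - 3)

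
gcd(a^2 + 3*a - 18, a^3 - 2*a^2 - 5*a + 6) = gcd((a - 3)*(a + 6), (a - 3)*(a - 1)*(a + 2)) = a - 3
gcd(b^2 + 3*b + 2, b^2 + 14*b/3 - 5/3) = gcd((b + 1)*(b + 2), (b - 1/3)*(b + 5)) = 1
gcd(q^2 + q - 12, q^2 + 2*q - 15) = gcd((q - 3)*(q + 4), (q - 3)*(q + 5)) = q - 3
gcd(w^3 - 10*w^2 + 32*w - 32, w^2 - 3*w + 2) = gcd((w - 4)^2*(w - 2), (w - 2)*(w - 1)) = w - 2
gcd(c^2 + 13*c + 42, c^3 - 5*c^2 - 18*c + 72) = 1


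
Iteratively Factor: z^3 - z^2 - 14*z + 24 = (z - 3)*(z^2 + 2*z - 8) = (z - 3)*(z - 2)*(z + 4)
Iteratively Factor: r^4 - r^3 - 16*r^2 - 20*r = (r - 5)*(r^3 + 4*r^2 + 4*r) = r*(r - 5)*(r^2 + 4*r + 4) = r*(r - 5)*(r + 2)*(r + 2)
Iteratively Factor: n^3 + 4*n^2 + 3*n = (n + 1)*(n^2 + 3*n) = n*(n + 1)*(n + 3)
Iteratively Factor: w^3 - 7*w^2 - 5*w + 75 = (w - 5)*(w^2 - 2*w - 15) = (w - 5)*(w + 3)*(w - 5)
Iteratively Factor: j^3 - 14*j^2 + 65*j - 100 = (j - 4)*(j^2 - 10*j + 25) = (j - 5)*(j - 4)*(j - 5)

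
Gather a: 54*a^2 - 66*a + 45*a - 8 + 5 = 54*a^2 - 21*a - 3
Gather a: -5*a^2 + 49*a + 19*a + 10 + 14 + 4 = -5*a^2 + 68*a + 28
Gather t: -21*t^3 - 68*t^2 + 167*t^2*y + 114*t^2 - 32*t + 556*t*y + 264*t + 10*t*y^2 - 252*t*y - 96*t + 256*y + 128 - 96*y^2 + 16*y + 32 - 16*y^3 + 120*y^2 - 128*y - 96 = -21*t^3 + t^2*(167*y + 46) + t*(10*y^2 + 304*y + 136) - 16*y^3 + 24*y^2 + 144*y + 64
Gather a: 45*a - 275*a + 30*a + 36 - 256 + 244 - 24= -200*a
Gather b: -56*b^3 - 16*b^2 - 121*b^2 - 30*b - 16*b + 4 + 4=-56*b^3 - 137*b^2 - 46*b + 8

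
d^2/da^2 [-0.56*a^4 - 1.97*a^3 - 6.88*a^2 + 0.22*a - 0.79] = -6.72*a^2 - 11.82*a - 13.76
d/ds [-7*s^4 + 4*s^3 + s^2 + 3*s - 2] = -28*s^3 + 12*s^2 + 2*s + 3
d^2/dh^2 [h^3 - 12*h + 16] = 6*h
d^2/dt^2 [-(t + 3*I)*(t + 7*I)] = -2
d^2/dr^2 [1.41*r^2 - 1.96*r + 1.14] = 2.82000000000000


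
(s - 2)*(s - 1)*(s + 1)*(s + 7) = s^4 + 5*s^3 - 15*s^2 - 5*s + 14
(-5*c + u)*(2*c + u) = -10*c^2 - 3*c*u + u^2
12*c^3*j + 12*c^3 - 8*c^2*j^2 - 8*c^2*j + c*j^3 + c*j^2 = (-6*c + j)*(-2*c + j)*(c*j + c)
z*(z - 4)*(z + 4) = z^3 - 16*z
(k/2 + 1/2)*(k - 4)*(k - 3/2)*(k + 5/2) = k^4/2 - k^3 - 43*k^2/8 + 29*k/8 + 15/2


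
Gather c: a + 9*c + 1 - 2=a + 9*c - 1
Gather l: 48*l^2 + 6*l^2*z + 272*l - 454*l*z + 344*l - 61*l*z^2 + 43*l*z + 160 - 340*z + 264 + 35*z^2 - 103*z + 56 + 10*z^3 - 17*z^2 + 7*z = l^2*(6*z + 48) + l*(-61*z^2 - 411*z + 616) + 10*z^3 + 18*z^2 - 436*z + 480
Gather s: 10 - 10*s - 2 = 8 - 10*s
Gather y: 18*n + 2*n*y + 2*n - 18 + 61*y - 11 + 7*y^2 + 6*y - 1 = 20*n + 7*y^2 + y*(2*n + 67) - 30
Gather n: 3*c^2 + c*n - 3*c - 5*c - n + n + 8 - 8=3*c^2 + c*n - 8*c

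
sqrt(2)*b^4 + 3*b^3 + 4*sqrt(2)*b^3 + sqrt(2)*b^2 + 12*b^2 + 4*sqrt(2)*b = b*(b + 4)*(b + sqrt(2))*(sqrt(2)*b + 1)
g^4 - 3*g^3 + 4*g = g*(g - 2)^2*(g + 1)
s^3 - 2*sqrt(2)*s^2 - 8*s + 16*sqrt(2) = (s - 2*sqrt(2))^2*(s + 2*sqrt(2))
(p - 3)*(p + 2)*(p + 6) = p^3 + 5*p^2 - 12*p - 36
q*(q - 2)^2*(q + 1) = q^4 - 3*q^3 + 4*q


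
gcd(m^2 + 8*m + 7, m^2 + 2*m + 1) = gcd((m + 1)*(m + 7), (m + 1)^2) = m + 1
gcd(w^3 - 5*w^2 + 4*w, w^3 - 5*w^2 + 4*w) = w^3 - 5*w^2 + 4*w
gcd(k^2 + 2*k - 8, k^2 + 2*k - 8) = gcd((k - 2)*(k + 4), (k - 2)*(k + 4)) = k^2 + 2*k - 8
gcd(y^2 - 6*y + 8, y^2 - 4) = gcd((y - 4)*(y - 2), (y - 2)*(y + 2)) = y - 2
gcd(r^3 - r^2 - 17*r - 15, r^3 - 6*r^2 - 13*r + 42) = r + 3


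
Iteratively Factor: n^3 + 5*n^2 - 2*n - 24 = (n + 4)*(n^2 + n - 6) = (n + 3)*(n + 4)*(n - 2)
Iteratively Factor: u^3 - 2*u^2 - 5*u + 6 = (u - 1)*(u^2 - u - 6) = (u - 1)*(u + 2)*(u - 3)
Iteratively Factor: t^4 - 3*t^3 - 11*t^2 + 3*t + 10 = (t + 1)*(t^3 - 4*t^2 - 7*t + 10) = (t - 1)*(t + 1)*(t^2 - 3*t - 10) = (t - 5)*(t - 1)*(t + 1)*(t + 2)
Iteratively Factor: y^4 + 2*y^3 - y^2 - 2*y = (y - 1)*(y^3 + 3*y^2 + 2*y) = y*(y - 1)*(y^2 + 3*y + 2) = y*(y - 1)*(y + 2)*(y + 1)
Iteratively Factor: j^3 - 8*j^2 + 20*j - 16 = (j - 2)*(j^2 - 6*j + 8) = (j - 4)*(j - 2)*(j - 2)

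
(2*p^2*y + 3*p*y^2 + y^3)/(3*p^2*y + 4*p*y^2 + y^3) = (2*p + y)/(3*p + y)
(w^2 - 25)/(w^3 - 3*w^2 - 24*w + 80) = (w - 5)/(w^2 - 8*w + 16)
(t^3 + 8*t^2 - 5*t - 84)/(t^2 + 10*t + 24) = (t^2 + 4*t - 21)/(t + 6)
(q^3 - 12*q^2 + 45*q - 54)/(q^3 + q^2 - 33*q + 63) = (q - 6)/(q + 7)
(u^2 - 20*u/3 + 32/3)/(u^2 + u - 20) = (u - 8/3)/(u + 5)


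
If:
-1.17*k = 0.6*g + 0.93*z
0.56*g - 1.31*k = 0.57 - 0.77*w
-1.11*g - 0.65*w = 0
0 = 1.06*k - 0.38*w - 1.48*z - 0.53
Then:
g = -22.49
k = 12.53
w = 38.41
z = -1.25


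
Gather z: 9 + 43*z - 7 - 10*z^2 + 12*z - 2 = -10*z^2 + 55*z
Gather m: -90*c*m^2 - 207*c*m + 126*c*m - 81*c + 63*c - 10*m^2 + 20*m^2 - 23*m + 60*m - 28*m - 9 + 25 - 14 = -18*c + m^2*(10 - 90*c) + m*(9 - 81*c) + 2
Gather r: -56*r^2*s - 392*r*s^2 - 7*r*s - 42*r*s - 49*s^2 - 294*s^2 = -56*r^2*s + r*(-392*s^2 - 49*s) - 343*s^2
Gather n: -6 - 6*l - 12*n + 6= -6*l - 12*n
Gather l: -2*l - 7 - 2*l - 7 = -4*l - 14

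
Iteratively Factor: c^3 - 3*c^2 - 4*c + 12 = (c + 2)*(c^2 - 5*c + 6) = (c - 3)*(c + 2)*(c - 2)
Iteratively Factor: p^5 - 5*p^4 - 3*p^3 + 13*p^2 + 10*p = (p + 1)*(p^4 - 6*p^3 + 3*p^2 + 10*p) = (p + 1)^2*(p^3 - 7*p^2 + 10*p) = (p - 2)*(p + 1)^2*(p^2 - 5*p) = (p - 5)*(p - 2)*(p + 1)^2*(p)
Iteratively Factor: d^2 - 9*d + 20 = (d - 4)*(d - 5)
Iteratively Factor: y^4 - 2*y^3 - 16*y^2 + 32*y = (y)*(y^3 - 2*y^2 - 16*y + 32) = y*(y - 2)*(y^2 - 16) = y*(y - 2)*(y + 4)*(y - 4)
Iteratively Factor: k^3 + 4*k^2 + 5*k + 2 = (k + 1)*(k^2 + 3*k + 2) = (k + 1)*(k + 2)*(k + 1)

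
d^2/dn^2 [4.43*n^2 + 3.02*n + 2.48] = 8.86000000000000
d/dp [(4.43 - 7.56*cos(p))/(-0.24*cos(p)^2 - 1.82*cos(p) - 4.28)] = (1.8144*cos(p)^2 - 2.1264*cos(p) - 40.4194)*sin(p)/(0.0576*cos(p)^4 + 0.8736*cos(p)^3 + 5.3668*cos(p)^2 + 15.5792*cos(p) + 18.3184)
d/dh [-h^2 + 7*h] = 7 - 2*h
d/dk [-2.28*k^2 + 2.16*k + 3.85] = 2.16 - 4.56*k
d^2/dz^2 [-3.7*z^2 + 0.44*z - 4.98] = -7.40000000000000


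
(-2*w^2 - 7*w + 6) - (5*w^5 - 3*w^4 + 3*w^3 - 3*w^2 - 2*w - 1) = -5*w^5 + 3*w^4 - 3*w^3 + w^2 - 5*w + 7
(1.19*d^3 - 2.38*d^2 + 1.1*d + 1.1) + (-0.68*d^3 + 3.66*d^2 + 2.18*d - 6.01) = 0.51*d^3 + 1.28*d^2 + 3.28*d - 4.91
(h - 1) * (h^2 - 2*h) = h^3 - 3*h^2 + 2*h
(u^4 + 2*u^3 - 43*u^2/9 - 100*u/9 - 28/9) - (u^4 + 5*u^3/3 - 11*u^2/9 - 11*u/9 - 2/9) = u^3/3 - 32*u^2/9 - 89*u/9 - 26/9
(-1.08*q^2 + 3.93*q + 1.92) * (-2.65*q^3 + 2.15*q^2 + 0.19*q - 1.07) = 2.862*q^5 - 12.7365*q^4 + 3.1563*q^3 + 6.0303*q^2 - 3.8403*q - 2.0544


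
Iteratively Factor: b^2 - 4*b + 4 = (b - 2)*(b - 2)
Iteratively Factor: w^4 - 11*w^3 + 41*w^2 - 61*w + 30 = (w - 2)*(w^3 - 9*w^2 + 23*w - 15) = (w - 3)*(w - 2)*(w^2 - 6*w + 5) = (w - 5)*(w - 3)*(w - 2)*(w - 1)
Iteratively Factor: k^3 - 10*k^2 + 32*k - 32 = (k - 2)*(k^2 - 8*k + 16) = (k - 4)*(k - 2)*(k - 4)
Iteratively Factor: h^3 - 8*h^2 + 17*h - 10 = (h - 1)*(h^2 - 7*h + 10) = (h - 2)*(h - 1)*(h - 5)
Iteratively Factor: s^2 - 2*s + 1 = (s - 1)*(s - 1)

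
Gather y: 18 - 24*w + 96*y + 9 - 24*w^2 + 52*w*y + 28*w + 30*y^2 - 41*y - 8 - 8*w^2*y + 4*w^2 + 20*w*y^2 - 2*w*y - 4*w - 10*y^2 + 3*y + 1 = -20*w^2 + y^2*(20*w + 20) + y*(-8*w^2 + 50*w + 58) + 20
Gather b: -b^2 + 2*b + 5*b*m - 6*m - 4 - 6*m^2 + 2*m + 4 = -b^2 + b*(5*m + 2) - 6*m^2 - 4*m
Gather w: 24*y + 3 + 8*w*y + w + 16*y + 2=w*(8*y + 1) + 40*y + 5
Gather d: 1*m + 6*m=7*m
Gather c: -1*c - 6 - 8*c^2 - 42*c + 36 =-8*c^2 - 43*c + 30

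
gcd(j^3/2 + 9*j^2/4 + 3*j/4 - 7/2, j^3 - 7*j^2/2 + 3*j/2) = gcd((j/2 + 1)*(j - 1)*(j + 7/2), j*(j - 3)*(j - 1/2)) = 1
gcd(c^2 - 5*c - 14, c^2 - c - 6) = c + 2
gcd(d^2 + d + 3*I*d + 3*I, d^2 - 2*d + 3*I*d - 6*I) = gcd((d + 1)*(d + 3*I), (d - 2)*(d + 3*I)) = d + 3*I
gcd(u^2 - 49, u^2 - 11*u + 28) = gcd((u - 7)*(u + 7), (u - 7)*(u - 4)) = u - 7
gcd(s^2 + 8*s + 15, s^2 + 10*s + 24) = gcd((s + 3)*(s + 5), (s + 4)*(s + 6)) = 1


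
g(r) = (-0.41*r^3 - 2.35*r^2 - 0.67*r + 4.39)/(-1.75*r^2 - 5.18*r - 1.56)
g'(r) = (3.5*r + 5.18)*(-0.41*r^3 - 2.35*r^2 - 0.67*r + 4.39)/(-1.75*r^2 - 5.18*r - 1.56)^2 + (-1.23*r^2 - 4.7*r - 0.67)/(-1.75*r^2 - 5.18*r - 1.56)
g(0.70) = -0.43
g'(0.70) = 1.30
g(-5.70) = -0.27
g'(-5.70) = 0.34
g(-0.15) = -5.40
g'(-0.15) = 30.54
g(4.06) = 1.25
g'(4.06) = 0.31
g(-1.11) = 1.38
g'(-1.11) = 2.37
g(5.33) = 1.62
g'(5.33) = 0.28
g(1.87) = 0.45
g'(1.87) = 0.49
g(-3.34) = 1.14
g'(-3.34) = 1.62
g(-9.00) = -1.23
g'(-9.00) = 0.26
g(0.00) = -2.81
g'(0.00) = 9.77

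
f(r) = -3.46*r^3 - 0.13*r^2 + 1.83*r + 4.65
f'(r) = -10.38*r^2 - 0.26*r + 1.83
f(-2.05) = 30.16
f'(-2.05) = -41.26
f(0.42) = 5.14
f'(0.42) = -0.11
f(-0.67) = 4.41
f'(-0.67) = -2.66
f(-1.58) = 15.08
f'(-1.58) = -23.67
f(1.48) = -4.14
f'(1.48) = -21.29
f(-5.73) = 640.83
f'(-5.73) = -337.49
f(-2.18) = 35.89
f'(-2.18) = -46.93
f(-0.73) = 4.59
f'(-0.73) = -3.51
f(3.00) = -84.45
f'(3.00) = -92.37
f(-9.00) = 2499.99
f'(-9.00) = -836.61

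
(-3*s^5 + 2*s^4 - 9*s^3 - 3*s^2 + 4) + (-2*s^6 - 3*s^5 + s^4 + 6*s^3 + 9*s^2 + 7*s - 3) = -2*s^6 - 6*s^5 + 3*s^4 - 3*s^3 + 6*s^2 + 7*s + 1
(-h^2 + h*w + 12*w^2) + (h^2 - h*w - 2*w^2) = 10*w^2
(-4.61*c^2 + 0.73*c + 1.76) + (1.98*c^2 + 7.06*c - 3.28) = -2.63*c^2 + 7.79*c - 1.52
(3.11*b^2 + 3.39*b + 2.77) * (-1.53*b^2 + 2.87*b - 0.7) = -4.7583*b^4 + 3.739*b^3 + 3.3142*b^2 + 5.5769*b - 1.939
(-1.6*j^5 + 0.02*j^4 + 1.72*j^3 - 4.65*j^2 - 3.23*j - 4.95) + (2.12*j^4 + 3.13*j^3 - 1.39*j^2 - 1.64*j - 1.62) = -1.6*j^5 + 2.14*j^4 + 4.85*j^3 - 6.04*j^2 - 4.87*j - 6.57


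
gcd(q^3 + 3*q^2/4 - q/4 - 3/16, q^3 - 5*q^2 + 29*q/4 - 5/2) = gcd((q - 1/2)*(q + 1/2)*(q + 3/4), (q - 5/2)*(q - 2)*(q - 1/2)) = q - 1/2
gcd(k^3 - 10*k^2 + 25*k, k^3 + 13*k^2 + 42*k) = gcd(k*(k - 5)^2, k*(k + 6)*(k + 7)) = k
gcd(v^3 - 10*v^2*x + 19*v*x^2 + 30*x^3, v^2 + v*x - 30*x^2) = -v + 5*x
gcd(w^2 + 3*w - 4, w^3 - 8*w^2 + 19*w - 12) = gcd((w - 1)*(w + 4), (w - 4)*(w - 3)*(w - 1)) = w - 1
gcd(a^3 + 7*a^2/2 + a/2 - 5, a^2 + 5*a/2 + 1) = a + 2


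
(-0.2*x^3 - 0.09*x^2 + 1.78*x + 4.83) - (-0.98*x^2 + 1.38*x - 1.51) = -0.2*x^3 + 0.89*x^2 + 0.4*x + 6.34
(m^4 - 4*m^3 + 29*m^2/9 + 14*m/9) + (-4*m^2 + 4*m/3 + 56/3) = m^4 - 4*m^3 - 7*m^2/9 + 26*m/9 + 56/3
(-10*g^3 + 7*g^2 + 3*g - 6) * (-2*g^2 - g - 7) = 20*g^5 - 4*g^4 + 57*g^3 - 40*g^2 - 15*g + 42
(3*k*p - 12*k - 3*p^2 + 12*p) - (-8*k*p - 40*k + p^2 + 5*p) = 11*k*p + 28*k - 4*p^2 + 7*p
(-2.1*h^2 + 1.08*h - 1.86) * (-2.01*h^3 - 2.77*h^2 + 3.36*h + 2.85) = 4.221*h^5 + 3.6462*h^4 - 6.309*h^3 + 2.796*h^2 - 3.1716*h - 5.301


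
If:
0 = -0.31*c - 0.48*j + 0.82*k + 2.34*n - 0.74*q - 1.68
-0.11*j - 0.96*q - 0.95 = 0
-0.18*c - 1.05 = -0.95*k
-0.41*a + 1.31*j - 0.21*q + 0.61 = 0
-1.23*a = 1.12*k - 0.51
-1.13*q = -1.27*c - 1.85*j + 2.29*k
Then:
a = -1.30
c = 4.08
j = -1.01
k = 1.88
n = 0.12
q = -0.87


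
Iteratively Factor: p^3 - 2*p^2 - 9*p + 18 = (p - 3)*(p^2 + p - 6) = (p - 3)*(p + 3)*(p - 2)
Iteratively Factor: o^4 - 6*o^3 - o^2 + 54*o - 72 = (o - 4)*(o^3 - 2*o^2 - 9*o + 18) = (o - 4)*(o - 3)*(o^2 + o - 6) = (o - 4)*(o - 3)*(o + 3)*(o - 2)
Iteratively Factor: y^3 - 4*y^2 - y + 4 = (y + 1)*(y^2 - 5*y + 4) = (y - 4)*(y + 1)*(y - 1)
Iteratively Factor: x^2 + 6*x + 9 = (x + 3)*(x + 3)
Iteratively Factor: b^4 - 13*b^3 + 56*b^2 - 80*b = (b - 5)*(b^3 - 8*b^2 + 16*b) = (b - 5)*(b - 4)*(b^2 - 4*b) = (b - 5)*(b - 4)^2*(b)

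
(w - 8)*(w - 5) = w^2 - 13*w + 40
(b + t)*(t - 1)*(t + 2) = b*t^2 + b*t - 2*b + t^3 + t^2 - 2*t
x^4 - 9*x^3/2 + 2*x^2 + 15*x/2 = x*(x - 3)*(x - 5/2)*(x + 1)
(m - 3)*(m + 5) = m^2 + 2*m - 15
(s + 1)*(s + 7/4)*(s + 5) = s^3 + 31*s^2/4 + 31*s/2 + 35/4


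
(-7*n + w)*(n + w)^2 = -7*n^3 - 13*n^2*w - 5*n*w^2 + w^3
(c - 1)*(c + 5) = c^2 + 4*c - 5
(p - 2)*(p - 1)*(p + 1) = p^3 - 2*p^2 - p + 2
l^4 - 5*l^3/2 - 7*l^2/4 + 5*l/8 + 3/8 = (l - 3)*(l - 1/2)*(l + 1/2)^2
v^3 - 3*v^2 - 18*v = v*(v - 6)*(v + 3)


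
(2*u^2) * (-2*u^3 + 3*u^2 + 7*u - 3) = -4*u^5 + 6*u^4 + 14*u^3 - 6*u^2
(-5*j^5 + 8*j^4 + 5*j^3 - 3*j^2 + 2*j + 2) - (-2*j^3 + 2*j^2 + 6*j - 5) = -5*j^5 + 8*j^4 + 7*j^3 - 5*j^2 - 4*j + 7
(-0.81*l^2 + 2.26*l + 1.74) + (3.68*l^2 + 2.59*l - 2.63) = 2.87*l^2 + 4.85*l - 0.89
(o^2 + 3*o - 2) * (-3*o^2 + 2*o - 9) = -3*o^4 - 7*o^3 + 3*o^2 - 31*o + 18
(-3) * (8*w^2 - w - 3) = -24*w^2 + 3*w + 9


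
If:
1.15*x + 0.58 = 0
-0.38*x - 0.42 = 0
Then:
No Solution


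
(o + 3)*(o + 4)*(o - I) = o^3 + 7*o^2 - I*o^2 + 12*o - 7*I*o - 12*I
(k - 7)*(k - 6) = k^2 - 13*k + 42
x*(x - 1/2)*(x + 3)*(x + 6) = x^4 + 17*x^3/2 + 27*x^2/2 - 9*x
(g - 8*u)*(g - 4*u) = g^2 - 12*g*u + 32*u^2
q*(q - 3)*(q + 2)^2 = q^4 + q^3 - 8*q^2 - 12*q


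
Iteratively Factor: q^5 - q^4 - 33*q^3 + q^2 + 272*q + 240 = (q - 4)*(q^4 + 3*q^3 - 21*q^2 - 83*q - 60) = (q - 4)*(q + 3)*(q^3 - 21*q - 20) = (q - 5)*(q - 4)*(q + 3)*(q^2 + 5*q + 4) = (q - 5)*(q - 4)*(q + 3)*(q + 4)*(q + 1)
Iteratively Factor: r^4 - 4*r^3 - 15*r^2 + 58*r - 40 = (r - 2)*(r^3 - 2*r^2 - 19*r + 20) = (r - 5)*(r - 2)*(r^2 + 3*r - 4) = (r - 5)*(r - 2)*(r - 1)*(r + 4)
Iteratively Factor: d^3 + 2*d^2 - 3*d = (d - 1)*(d^2 + 3*d) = d*(d - 1)*(d + 3)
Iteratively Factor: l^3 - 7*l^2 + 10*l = (l - 5)*(l^2 - 2*l) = (l - 5)*(l - 2)*(l)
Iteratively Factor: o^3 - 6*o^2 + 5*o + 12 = (o + 1)*(o^2 - 7*o + 12) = (o - 3)*(o + 1)*(o - 4)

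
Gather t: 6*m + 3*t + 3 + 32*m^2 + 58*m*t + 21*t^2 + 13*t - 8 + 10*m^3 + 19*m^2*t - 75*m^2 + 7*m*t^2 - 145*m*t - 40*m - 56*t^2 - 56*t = 10*m^3 - 43*m^2 - 34*m + t^2*(7*m - 35) + t*(19*m^2 - 87*m - 40) - 5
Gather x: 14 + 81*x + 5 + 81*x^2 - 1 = 81*x^2 + 81*x + 18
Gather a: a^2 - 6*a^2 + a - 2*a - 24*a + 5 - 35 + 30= -5*a^2 - 25*a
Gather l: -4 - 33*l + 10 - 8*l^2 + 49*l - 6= -8*l^2 + 16*l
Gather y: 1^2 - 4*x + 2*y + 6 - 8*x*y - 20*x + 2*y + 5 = -24*x + y*(4 - 8*x) + 12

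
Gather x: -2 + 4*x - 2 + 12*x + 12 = 16*x + 8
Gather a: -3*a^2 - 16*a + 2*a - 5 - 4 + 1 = -3*a^2 - 14*a - 8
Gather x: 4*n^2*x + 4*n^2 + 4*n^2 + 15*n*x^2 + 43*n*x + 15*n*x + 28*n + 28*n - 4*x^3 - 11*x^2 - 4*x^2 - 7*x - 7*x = 8*n^2 + 56*n - 4*x^3 + x^2*(15*n - 15) + x*(4*n^2 + 58*n - 14)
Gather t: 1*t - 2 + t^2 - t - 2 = t^2 - 4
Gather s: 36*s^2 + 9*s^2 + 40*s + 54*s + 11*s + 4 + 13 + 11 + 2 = 45*s^2 + 105*s + 30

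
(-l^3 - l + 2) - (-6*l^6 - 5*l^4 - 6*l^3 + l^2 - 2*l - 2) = 6*l^6 + 5*l^4 + 5*l^3 - l^2 + l + 4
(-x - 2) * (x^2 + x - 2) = -x^3 - 3*x^2 + 4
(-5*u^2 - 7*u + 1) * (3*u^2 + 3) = -15*u^4 - 21*u^3 - 12*u^2 - 21*u + 3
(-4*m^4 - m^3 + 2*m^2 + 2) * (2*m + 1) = -8*m^5 - 6*m^4 + 3*m^3 + 2*m^2 + 4*m + 2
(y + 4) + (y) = 2*y + 4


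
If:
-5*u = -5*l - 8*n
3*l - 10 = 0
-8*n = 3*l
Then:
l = 10/3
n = -5/4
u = 4/3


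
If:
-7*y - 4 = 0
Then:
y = -4/7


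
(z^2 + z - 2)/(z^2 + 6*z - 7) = (z + 2)/(z + 7)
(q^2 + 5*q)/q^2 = (q + 5)/q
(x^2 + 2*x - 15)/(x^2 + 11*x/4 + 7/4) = 4*(x^2 + 2*x - 15)/(4*x^2 + 11*x + 7)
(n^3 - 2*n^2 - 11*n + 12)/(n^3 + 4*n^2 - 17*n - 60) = (n - 1)/(n + 5)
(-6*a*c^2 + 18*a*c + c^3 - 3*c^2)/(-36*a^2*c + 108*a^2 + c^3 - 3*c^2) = c/(6*a + c)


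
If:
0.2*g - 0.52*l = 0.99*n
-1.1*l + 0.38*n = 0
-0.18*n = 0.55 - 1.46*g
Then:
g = 0.38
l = 0.02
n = 0.07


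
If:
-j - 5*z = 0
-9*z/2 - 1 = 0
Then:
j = 10/9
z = -2/9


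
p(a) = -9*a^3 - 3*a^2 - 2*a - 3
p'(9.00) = -2243.00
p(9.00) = -6825.00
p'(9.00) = -2243.00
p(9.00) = -6825.00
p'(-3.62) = -334.10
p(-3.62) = 391.87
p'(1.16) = -45.29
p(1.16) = -23.40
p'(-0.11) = -1.67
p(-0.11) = -2.80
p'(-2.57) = -164.91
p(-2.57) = 135.10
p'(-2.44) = -148.11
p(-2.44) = 114.76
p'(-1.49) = -53.00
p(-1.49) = 23.09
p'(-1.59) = -60.72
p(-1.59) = 28.77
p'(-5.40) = -756.92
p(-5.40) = 1337.50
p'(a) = -27*a^2 - 6*a - 2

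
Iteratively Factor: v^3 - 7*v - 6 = (v + 2)*(v^2 - 2*v - 3) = (v - 3)*(v + 2)*(v + 1)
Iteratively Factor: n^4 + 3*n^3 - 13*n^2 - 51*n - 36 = (n + 3)*(n^3 - 13*n - 12) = (n - 4)*(n + 3)*(n^2 + 4*n + 3) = (n - 4)*(n + 1)*(n + 3)*(n + 3)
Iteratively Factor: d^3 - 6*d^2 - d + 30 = (d - 5)*(d^2 - d - 6) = (d - 5)*(d - 3)*(d + 2)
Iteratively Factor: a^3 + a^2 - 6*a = (a - 2)*(a^2 + 3*a) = a*(a - 2)*(a + 3)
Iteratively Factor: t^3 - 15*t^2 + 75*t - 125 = (t - 5)*(t^2 - 10*t + 25) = (t - 5)^2*(t - 5)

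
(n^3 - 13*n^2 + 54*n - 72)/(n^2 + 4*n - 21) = (n^2 - 10*n + 24)/(n + 7)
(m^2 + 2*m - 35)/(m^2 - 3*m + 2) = (m^2 + 2*m - 35)/(m^2 - 3*m + 2)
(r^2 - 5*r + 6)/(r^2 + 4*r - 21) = (r - 2)/(r + 7)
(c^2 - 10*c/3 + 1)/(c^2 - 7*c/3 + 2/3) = (c - 3)/(c - 2)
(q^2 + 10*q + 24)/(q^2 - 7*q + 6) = (q^2 + 10*q + 24)/(q^2 - 7*q + 6)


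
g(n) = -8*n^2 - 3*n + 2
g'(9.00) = -147.00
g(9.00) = -673.00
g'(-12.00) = 189.00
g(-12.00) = -1114.00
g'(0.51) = -11.16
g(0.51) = -1.61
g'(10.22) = -166.52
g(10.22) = -864.25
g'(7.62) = -124.92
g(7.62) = -485.38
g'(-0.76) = 9.16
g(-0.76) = -0.34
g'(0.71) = -14.36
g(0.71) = -4.16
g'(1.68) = -29.88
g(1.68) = -25.62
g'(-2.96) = 44.36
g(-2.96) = -59.21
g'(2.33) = -40.28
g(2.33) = -48.42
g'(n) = -16*n - 3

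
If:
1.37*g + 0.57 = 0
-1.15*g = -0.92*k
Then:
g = -0.42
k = -0.52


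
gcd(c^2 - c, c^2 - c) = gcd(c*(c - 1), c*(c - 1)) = c^2 - c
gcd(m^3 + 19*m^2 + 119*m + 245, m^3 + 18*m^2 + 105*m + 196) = m^2 + 14*m + 49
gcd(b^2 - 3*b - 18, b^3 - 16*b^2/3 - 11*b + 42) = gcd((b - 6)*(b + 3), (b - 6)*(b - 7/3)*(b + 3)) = b^2 - 3*b - 18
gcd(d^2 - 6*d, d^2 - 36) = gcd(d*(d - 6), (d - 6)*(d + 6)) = d - 6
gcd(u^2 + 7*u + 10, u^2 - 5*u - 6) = 1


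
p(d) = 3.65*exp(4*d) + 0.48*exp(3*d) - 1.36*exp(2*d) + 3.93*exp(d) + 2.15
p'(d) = 14.6*exp(4*d) + 1.44*exp(3*d) - 2.72*exp(2*d) + 3.93*exp(d)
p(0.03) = 9.40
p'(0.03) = 19.20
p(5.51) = 13626102500.77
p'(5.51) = 54497326716.07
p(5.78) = 40119556709.69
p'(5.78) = 160462218631.00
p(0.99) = 203.70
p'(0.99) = 784.82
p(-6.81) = 2.15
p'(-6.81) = 0.00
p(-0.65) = 4.17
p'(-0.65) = 2.60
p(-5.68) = 2.16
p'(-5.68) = 0.01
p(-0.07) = 7.78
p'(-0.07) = 13.50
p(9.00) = 15736250440860200.00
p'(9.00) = 62944746558785000.00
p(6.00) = 96716592800.22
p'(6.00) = 386835292343.72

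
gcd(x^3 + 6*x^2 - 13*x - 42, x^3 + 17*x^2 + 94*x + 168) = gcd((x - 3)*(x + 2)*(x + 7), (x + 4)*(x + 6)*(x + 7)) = x + 7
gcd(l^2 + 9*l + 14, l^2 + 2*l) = l + 2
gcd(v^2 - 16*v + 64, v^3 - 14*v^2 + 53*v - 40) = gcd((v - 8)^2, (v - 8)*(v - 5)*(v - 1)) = v - 8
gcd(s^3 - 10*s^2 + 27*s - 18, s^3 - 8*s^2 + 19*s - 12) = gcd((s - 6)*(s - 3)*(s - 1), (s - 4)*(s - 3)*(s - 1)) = s^2 - 4*s + 3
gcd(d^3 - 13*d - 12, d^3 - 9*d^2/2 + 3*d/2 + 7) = d + 1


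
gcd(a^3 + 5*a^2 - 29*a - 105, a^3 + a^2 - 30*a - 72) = a + 3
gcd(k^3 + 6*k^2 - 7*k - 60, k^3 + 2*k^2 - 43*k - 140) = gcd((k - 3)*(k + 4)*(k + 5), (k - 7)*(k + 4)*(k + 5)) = k^2 + 9*k + 20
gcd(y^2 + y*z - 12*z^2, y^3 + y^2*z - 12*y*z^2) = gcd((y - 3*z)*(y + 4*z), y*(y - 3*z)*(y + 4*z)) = y^2 + y*z - 12*z^2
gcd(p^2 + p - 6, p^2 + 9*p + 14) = 1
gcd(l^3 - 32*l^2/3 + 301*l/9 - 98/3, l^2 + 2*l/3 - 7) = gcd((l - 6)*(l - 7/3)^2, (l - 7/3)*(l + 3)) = l - 7/3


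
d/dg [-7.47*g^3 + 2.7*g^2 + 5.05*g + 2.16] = -22.41*g^2 + 5.4*g + 5.05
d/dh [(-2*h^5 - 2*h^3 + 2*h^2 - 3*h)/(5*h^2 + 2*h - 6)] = (-30*h^6 - 16*h^5 + 50*h^4 - 8*h^3 + 55*h^2 - 24*h + 18)/(25*h^4 + 20*h^3 - 56*h^2 - 24*h + 36)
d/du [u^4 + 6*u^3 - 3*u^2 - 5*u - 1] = 4*u^3 + 18*u^2 - 6*u - 5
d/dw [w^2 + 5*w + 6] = 2*w + 5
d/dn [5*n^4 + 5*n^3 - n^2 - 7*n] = 20*n^3 + 15*n^2 - 2*n - 7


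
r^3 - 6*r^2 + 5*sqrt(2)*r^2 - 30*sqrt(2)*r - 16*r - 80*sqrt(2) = (r - 8)*(r + 2)*(r + 5*sqrt(2))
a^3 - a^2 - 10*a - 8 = (a - 4)*(a + 1)*(a + 2)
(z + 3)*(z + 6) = z^2 + 9*z + 18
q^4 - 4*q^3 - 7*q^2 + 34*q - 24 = (q - 4)*(q - 2)*(q - 1)*(q + 3)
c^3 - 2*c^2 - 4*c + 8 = (c - 2)^2*(c + 2)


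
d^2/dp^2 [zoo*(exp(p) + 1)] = zoo*exp(p)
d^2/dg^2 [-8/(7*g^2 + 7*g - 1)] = 112*(7*g^2 + 7*g - 7*(2*g + 1)^2 - 1)/(7*g^2 + 7*g - 1)^3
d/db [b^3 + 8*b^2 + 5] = b*(3*b + 16)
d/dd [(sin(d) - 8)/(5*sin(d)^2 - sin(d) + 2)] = (-5*sin(d)^2 + 80*sin(d) - 6)*cos(d)/(5*sin(d)^2 - sin(d) + 2)^2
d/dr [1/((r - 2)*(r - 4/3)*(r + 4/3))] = 9*(-27*r^2 + 36*r + 16)/(81*r^6 - 324*r^5 + 36*r^4 + 1152*r^3 - 896*r^2 - 1024*r + 1024)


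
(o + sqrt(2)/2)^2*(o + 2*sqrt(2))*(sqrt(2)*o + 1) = sqrt(2)*o^4 + 7*o^3 + 15*sqrt(2)*o^2/2 + 13*o/2 + sqrt(2)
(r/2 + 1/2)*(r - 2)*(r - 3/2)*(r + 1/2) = r^4/2 - r^3 - 7*r^2/8 + 11*r/8 + 3/4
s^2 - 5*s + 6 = (s - 3)*(s - 2)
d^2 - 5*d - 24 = (d - 8)*(d + 3)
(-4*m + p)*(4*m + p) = -16*m^2 + p^2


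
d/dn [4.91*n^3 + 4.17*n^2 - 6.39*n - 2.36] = 14.73*n^2 + 8.34*n - 6.39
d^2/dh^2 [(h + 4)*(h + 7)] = 2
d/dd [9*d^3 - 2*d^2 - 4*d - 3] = 27*d^2 - 4*d - 4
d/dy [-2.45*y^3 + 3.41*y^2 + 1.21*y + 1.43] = -7.35*y^2 + 6.82*y + 1.21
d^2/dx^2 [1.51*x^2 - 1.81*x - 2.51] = 3.02000000000000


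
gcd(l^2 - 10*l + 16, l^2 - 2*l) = l - 2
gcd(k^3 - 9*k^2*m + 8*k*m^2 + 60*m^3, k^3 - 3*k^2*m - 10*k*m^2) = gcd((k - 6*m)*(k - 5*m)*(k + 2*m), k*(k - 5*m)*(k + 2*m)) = k^2 - 3*k*m - 10*m^2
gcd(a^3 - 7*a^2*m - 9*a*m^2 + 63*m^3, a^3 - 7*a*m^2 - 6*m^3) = a - 3*m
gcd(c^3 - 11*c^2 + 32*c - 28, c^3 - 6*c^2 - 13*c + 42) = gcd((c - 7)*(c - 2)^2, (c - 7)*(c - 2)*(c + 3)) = c^2 - 9*c + 14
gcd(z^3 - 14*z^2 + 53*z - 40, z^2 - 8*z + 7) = z - 1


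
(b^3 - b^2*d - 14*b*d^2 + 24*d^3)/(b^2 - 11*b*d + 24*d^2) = (b^2 + 2*b*d - 8*d^2)/(b - 8*d)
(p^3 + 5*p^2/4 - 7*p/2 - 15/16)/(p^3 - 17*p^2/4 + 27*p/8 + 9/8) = (p + 5/2)/(p - 3)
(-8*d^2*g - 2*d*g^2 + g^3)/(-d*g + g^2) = (8*d^2 + 2*d*g - g^2)/(d - g)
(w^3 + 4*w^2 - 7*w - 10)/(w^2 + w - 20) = (w^2 - w - 2)/(w - 4)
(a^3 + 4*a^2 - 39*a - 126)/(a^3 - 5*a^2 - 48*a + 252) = (a + 3)/(a - 6)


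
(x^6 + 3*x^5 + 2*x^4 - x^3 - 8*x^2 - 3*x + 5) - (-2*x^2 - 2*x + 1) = x^6 + 3*x^5 + 2*x^4 - x^3 - 6*x^2 - x + 4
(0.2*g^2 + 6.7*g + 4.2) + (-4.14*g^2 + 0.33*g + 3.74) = -3.94*g^2 + 7.03*g + 7.94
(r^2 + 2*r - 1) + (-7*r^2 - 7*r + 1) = -6*r^2 - 5*r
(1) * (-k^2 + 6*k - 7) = -k^2 + 6*k - 7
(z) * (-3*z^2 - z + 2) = -3*z^3 - z^2 + 2*z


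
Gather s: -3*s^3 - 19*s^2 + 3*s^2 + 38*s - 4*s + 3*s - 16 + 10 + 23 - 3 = -3*s^3 - 16*s^2 + 37*s + 14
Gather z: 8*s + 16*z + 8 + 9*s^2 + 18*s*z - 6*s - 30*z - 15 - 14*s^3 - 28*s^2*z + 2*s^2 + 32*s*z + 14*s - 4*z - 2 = -14*s^3 + 11*s^2 + 16*s + z*(-28*s^2 + 50*s - 18) - 9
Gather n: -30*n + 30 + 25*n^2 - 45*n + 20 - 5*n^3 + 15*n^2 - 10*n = -5*n^3 + 40*n^2 - 85*n + 50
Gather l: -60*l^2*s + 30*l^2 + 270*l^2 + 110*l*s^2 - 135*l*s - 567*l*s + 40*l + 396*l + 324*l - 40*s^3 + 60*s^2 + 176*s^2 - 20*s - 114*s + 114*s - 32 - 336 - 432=l^2*(300 - 60*s) + l*(110*s^2 - 702*s + 760) - 40*s^3 + 236*s^2 - 20*s - 800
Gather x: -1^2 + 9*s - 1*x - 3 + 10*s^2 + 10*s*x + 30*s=10*s^2 + 39*s + x*(10*s - 1) - 4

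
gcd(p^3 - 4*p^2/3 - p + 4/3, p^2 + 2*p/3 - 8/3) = p - 4/3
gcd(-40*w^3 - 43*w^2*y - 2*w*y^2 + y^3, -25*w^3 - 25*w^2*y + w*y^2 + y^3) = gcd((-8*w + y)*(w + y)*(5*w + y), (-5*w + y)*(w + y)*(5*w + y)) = 5*w^2 + 6*w*y + y^2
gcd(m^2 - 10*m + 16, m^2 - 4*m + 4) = m - 2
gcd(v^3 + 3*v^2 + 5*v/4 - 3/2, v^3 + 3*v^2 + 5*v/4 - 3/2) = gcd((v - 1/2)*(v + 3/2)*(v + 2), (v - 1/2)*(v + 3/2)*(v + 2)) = v^3 + 3*v^2 + 5*v/4 - 3/2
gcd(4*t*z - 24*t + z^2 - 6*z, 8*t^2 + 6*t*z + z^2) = 4*t + z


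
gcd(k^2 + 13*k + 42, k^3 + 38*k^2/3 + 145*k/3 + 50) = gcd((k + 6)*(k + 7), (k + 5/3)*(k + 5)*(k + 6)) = k + 6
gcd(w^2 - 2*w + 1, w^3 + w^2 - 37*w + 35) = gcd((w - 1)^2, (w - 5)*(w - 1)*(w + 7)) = w - 1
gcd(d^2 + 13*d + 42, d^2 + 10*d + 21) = d + 7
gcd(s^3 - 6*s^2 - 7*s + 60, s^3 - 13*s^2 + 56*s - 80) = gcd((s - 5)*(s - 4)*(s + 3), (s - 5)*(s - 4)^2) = s^2 - 9*s + 20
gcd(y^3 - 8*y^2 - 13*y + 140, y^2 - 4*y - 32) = y + 4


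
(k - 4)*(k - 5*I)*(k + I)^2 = k^4 - 4*k^3 - 3*I*k^3 + 9*k^2 + 12*I*k^2 - 36*k + 5*I*k - 20*I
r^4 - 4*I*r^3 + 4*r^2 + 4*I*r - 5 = (r - 1)*(r + 1)*(r - 5*I)*(r + I)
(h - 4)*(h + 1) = h^2 - 3*h - 4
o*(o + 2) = o^2 + 2*o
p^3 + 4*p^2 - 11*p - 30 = (p - 3)*(p + 2)*(p + 5)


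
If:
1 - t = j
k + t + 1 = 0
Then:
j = 1 - t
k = -t - 1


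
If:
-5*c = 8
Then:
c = -8/5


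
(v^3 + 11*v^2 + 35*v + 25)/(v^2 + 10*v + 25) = v + 1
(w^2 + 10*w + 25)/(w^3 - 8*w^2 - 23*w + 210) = (w + 5)/(w^2 - 13*w + 42)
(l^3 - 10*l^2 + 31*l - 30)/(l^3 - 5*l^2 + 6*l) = (l - 5)/l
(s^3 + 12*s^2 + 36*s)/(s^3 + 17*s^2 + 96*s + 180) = s/(s + 5)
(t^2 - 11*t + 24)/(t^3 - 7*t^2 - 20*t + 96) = 1/(t + 4)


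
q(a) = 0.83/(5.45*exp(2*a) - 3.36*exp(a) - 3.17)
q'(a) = 0.83*(-10.9*exp(2*a) + 3.36*exp(a))/(5.45*exp(2*a) - 3.36*exp(a) - 3.17)^2 = (2.7888 - 9.047*exp(a))*exp(a)/(-5.45*exp(2*a) + 3.36*exp(a) + 3.17)^2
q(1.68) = 0.01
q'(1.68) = -0.01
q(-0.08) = -0.51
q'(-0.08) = -1.94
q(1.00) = 0.03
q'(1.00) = -0.08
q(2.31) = 0.00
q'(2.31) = -0.00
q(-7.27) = -0.26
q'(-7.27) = 0.00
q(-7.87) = -0.26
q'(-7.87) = 0.00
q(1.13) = 0.02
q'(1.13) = -0.05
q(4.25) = 0.00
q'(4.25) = -0.00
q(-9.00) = -0.26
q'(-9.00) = 0.00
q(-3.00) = -0.25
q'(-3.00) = 0.01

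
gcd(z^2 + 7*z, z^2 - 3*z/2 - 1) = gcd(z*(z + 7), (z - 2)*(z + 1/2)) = 1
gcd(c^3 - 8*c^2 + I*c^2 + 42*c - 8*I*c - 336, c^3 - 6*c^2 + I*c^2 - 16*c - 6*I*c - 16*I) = c - 8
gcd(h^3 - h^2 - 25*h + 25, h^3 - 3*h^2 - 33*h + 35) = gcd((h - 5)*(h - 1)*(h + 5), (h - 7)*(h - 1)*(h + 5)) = h^2 + 4*h - 5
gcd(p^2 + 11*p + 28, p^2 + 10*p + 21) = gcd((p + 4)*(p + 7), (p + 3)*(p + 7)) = p + 7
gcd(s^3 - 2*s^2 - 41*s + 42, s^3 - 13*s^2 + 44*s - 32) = s - 1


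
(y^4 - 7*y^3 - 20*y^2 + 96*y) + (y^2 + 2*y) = y^4 - 7*y^3 - 19*y^2 + 98*y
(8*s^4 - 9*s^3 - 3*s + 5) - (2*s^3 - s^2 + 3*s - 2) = 8*s^4 - 11*s^3 + s^2 - 6*s + 7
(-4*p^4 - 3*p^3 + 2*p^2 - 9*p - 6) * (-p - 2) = 4*p^5 + 11*p^4 + 4*p^3 + 5*p^2 + 24*p + 12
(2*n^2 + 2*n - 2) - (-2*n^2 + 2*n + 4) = 4*n^2 - 6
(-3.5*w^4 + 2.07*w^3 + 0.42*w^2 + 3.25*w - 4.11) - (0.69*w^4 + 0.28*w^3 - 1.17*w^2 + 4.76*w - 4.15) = -4.19*w^4 + 1.79*w^3 + 1.59*w^2 - 1.51*w + 0.04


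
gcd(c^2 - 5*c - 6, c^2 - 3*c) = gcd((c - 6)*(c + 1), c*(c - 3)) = 1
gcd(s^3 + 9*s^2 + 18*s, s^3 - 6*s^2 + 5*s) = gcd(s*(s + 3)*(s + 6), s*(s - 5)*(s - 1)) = s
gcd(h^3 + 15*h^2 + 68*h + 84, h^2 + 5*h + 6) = h + 2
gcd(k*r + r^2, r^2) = r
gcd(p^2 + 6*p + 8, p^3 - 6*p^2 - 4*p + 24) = p + 2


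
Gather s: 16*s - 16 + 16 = 16*s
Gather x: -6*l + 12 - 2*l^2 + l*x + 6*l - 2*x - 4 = -2*l^2 + x*(l - 2) + 8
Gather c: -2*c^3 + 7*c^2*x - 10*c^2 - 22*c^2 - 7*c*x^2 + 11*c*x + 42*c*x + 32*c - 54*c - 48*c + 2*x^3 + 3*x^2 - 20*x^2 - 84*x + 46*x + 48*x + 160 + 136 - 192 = -2*c^3 + c^2*(7*x - 32) + c*(-7*x^2 + 53*x - 70) + 2*x^3 - 17*x^2 + 10*x + 104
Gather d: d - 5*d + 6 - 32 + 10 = -4*d - 16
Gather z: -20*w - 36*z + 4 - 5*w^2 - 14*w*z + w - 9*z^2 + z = -5*w^2 - 19*w - 9*z^2 + z*(-14*w - 35) + 4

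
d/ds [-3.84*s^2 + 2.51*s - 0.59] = 2.51 - 7.68*s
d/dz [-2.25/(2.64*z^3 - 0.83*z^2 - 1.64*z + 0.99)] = (17.82*z^2 - 3.735*z - 3.69)/(2.64*z^3 - 0.83*z^2 - 1.64*z + 0.99)^2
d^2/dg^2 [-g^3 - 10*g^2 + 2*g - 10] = -6*g - 20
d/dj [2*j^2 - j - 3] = 4*j - 1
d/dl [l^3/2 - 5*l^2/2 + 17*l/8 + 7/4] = 3*l^2/2 - 5*l + 17/8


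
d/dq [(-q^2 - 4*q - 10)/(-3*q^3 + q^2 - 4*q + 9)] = (-3*q^4 - 24*q^3 - 82*q^2 + 2*q - 76)/(9*q^6 - 6*q^5 + 25*q^4 - 62*q^3 + 34*q^2 - 72*q + 81)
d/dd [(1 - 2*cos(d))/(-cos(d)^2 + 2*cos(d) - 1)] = sin(2*d)/(cos(d) - 1)^3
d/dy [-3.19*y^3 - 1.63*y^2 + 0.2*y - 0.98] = -9.57*y^2 - 3.26*y + 0.2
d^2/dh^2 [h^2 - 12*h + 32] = 2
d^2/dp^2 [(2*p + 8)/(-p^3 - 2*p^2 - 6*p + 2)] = 4*(-(p + 4)*(3*p^2 + 4*p + 6)^2 + (3*p^2 + 4*p + (p + 4)*(3*p + 2) + 6)*(p^3 + 2*p^2 + 6*p - 2))/(p^3 + 2*p^2 + 6*p - 2)^3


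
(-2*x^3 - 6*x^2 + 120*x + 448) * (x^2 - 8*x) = -2*x^5 + 10*x^4 + 168*x^3 - 512*x^2 - 3584*x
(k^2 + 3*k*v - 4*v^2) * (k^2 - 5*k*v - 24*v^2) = k^4 - 2*k^3*v - 43*k^2*v^2 - 52*k*v^3 + 96*v^4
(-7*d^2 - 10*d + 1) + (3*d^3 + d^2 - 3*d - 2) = 3*d^3 - 6*d^2 - 13*d - 1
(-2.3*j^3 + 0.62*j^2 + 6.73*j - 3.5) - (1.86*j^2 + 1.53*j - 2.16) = -2.3*j^3 - 1.24*j^2 + 5.2*j - 1.34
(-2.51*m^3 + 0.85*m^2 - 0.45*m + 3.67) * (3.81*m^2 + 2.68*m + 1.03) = -9.5631*m^5 - 3.4883*m^4 - 2.0218*m^3 + 13.6522*m^2 + 9.3721*m + 3.7801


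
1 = 1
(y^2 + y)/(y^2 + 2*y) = (y + 1)/(y + 2)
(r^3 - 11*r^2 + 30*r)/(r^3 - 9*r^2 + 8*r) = (r^2 - 11*r + 30)/(r^2 - 9*r + 8)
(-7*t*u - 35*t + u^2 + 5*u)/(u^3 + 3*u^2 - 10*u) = (-7*t + u)/(u*(u - 2))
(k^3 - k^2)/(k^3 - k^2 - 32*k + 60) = k^2*(k - 1)/(k^3 - k^2 - 32*k + 60)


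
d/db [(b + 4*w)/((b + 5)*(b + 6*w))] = (-(b + 5)*(b + 4*w) + (b + 5)*(b + 6*w) - (b + 4*w)*(b + 6*w))/((b + 5)^2*(b + 6*w)^2)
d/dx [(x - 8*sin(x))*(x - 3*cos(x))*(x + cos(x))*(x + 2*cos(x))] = -8*x^3*cos(x) + 4*x^3 - 24*x^2*sin(x) + 7*x^2*sin(2*x) + 9*x*sin(x)/2 + 9*x*sin(3*x)/2 + 14*x*cos(x) - 7*x*cos(2*x) + 42*x*cos(3*x) - 7*x + 14*sin(x) + 14*sin(3*x) - 9*cos(x)/2 + 48*cos(2*x)^2 + 24*cos(2*x) - 3*cos(3*x)/2 - 24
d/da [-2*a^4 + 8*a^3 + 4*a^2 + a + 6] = -8*a^3 + 24*a^2 + 8*a + 1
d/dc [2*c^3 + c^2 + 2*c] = 6*c^2 + 2*c + 2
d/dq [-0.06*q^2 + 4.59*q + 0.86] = 4.59 - 0.12*q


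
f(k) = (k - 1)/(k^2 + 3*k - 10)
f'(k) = (-2*k - 3)*(k - 1)/(k^2 + 3*k - 10)^2 + 1/(k^2 + 3*k - 10) = (k^2 + 3*k - (k - 1)*(2*k + 3) - 10)/(k^2 + 3*k - 10)^2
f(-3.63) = 0.60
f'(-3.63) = -0.46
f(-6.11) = -0.79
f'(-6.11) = -0.70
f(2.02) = 7.26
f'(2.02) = -357.16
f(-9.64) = -0.20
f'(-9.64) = -0.04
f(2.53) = 0.38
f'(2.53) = -0.52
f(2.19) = 0.87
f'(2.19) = -3.97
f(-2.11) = 0.26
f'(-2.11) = -0.11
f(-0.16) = 0.11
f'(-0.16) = -0.07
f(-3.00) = 0.40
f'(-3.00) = -0.22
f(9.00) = 0.08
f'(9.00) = -0.00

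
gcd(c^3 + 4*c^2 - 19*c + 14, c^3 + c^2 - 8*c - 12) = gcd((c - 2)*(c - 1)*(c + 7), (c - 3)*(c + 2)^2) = 1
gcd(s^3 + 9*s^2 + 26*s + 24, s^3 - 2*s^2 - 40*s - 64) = s^2 + 6*s + 8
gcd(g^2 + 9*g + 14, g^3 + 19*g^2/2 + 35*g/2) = g + 7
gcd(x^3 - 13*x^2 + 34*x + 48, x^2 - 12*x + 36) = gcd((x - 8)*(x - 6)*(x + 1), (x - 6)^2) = x - 6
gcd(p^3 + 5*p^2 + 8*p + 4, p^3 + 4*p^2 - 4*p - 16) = p + 2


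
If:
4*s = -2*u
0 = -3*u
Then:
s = 0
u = 0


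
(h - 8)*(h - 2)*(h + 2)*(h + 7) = h^4 - h^3 - 60*h^2 + 4*h + 224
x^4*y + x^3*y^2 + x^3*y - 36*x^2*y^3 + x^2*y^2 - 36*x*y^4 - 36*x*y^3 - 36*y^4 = (x - 6*y)*(x + y)*(x + 6*y)*(x*y + y)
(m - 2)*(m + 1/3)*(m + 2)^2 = m^4 + 7*m^3/3 - 10*m^2/3 - 28*m/3 - 8/3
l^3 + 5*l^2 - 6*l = l*(l - 1)*(l + 6)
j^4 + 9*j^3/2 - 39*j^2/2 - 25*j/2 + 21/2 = (j - 3)*(j - 1/2)*(j + 1)*(j + 7)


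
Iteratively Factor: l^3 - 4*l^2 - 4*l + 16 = (l - 2)*(l^2 - 2*l - 8) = (l - 2)*(l + 2)*(l - 4)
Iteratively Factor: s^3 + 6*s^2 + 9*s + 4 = (s + 1)*(s^2 + 5*s + 4) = (s + 1)*(s + 4)*(s + 1)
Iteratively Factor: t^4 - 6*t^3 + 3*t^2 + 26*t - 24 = (t + 2)*(t^3 - 8*t^2 + 19*t - 12) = (t - 4)*(t + 2)*(t^2 - 4*t + 3) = (t - 4)*(t - 3)*(t + 2)*(t - 1)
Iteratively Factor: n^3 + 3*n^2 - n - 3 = (n + 1)*(n^2 + 2*n - 3) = (n + 1)*(n + 3)*(n - 1)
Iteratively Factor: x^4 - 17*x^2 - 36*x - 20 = (x + 2)*(x^3 - 2*x^2 - 13*x - 10) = (x + 1)*(x + 2)*(x^2 - 3*x - 10) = (x + 1)*(x + 2)^2*(x - 5)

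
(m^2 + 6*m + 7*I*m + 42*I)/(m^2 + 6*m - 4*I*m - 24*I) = (m + 7*I)/(m - 4*I)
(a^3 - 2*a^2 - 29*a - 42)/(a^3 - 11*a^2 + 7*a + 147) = (a + 2)/(a - 7)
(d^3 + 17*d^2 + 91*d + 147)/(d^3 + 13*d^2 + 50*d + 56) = (d^2 + 10*d + 21)/(d^2 + 6*d + 8)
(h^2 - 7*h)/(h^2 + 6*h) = (h - 7)/(h + 6)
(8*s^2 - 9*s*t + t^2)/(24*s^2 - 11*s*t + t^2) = (s - t)/(3*s - t)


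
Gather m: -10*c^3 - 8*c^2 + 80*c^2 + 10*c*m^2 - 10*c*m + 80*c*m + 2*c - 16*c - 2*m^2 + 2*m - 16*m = -10*c^3 + 72*c^2 - 14*c + m^2*(10*c - 2) + m*(70*c - 14)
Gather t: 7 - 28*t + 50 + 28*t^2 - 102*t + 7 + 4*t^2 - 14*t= 32*t^2 - 144*t + 64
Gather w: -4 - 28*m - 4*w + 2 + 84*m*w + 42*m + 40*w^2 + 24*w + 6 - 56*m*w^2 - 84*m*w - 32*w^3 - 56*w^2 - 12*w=14*m - 32*w^3 + w^2*(-56*m - 16) + 8*w + 4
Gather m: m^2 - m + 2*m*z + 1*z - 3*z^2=m^2 + m*(2*z - 1) - 3*z^2 + z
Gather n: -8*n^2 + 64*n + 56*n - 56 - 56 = -8*n^2 + 120*n - 112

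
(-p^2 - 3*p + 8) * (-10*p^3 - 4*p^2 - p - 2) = 10*p^5 + 34*p^4 - 67*p^3 - 27*p^2 - 2*p - 16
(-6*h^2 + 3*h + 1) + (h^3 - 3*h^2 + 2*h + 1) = h^3 - 9*h^2 + 5*h + 2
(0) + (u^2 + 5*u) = u^2 + 5*u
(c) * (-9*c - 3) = -9*c^2 - 3*c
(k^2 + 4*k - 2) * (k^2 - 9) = k^4 + 4*k^3 - 11*k^2 - 36*k + 18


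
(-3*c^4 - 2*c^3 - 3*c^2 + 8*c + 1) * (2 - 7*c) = 21*c^5 + 8*c^4 + 17*c^3 - 62*c^2 + 9*c + 2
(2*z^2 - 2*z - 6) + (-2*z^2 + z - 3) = -z - 9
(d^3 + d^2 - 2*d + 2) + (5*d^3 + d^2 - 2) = 6*d^3 + 2*d^2 - 2*d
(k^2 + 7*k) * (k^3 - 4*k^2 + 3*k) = k^5 + 3*k^4 - 25*k^3 + 21*k^2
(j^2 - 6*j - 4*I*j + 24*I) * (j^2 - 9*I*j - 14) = j^4 - 6*j^3 - 13*I*j^3 - 50*j^2 + 78*I*j^2 + 300*j + 56*I*j - 336*I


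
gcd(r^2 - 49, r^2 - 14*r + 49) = r - 7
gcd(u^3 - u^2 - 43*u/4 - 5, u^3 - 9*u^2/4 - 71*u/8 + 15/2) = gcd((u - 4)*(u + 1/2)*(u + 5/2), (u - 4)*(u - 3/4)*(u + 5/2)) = u^2 - 3*u/2 - 10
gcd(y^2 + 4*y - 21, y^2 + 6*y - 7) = y + 7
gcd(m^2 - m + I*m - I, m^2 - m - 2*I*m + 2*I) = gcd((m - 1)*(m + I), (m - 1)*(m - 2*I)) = m - 1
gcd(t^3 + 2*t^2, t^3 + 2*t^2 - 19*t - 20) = 1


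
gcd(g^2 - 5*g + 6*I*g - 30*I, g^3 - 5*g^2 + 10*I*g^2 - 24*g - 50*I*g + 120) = g^2 + g*(-5 + 6*I) - 30*I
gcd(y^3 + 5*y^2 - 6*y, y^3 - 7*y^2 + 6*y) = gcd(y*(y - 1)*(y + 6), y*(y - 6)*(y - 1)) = y^2 - y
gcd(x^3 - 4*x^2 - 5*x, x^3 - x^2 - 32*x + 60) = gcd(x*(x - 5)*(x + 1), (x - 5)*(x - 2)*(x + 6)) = x - 5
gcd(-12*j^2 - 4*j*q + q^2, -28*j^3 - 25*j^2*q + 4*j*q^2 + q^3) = 1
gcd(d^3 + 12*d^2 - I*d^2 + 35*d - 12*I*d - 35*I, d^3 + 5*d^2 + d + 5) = d^2 + d*(5 - I) - 5*I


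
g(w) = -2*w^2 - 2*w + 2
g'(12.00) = -50.00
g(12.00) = -310.00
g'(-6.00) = 22.00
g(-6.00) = -58.00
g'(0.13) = -2.52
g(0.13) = 1.71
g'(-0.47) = -0.12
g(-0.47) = 2.50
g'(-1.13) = 2.52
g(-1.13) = 1.71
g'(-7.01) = 26.04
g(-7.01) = -82.26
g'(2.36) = -11.44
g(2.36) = -13.86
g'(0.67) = -4.68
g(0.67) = -0.24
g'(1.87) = -9.48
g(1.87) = -8.73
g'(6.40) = -27.60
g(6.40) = -92.72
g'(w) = -4*w - 2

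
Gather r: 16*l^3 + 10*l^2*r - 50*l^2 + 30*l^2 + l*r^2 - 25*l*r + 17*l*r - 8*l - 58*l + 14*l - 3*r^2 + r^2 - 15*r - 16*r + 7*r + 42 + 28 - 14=16*l^3 - 20*l^2 - 52*l + r^2*(l - 2) + r*(10*l^2 - 8*l - 24) + 56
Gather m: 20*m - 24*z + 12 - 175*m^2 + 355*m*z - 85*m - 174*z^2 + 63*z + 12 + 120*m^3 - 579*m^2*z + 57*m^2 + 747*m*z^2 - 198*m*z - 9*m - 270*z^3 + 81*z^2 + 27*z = 120*m^3 + m^2*(-579*z - 118) + m*(747*z^2 + 157*z - 74) - 270*z^3 - 93*z^2 + 66*z + 24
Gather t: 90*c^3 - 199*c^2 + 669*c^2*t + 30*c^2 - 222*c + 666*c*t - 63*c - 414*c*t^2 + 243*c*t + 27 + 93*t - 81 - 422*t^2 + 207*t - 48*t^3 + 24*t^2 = 90*c^3 - 169*c^2 - 285*c - 48*t^3 + t^2*(-414*c - 398) + t*(669*c^2 + 909*c + 300) - 54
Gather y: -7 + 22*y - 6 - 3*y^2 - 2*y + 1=-3*y^2 + 20*y - 12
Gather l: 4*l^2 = 4*l^2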